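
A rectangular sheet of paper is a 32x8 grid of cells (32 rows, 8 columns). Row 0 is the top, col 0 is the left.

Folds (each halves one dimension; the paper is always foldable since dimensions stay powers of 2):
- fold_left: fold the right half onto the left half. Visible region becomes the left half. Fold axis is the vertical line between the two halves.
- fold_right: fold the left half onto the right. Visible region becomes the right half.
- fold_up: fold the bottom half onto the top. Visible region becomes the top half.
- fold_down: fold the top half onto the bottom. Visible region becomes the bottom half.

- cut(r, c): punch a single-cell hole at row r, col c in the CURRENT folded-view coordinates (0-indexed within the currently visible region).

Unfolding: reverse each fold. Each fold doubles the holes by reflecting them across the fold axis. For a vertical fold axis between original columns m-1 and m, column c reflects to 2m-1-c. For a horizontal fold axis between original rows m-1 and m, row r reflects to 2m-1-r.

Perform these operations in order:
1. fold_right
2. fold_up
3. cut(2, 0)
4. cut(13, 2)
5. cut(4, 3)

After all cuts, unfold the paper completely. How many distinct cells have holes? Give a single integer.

Answer: 12

Derivation:
Op 1 fold_right: fold axis v@4; visible region now rows[0,32) x cols[4,8) = 32x4
Op 2 fold_up: fold axis h@16; visible region now rows[0,16) x cols[4,8) = 16x4
Op 3 cut(2, 0): punch at orig (2,4); cuts so far [(2, 4)]; region rows[0,16) x cols[4,8) = 16x4
Op 4 cut(13, 2): punch at orig (13,6); cuts so far [(2, 4), (13, 6)]; region rows[0,16) x cols[4,8) = 16x4
Op 5 cut(4, 3): punch at orig (4,7); cuts so far [(2, 4), (4, 7), (13, 6)]; region rows[0,16) x cols[4,8) = 16x4
Unfold 1 (reflect across h@16): 6 holes -> [(2, 4), (4, 7), (13, 6), (18, 6), (27, 7), (29, 4)]
Unfold 2 (reflect across v@4): 12 holes -> [(2, 3), (2, 4), (4, 0), (4, 7), (13, 1), (13, 6), (18, 1), (18, 6), (27, 0), (27, 7), (29, 3), (29, 4)]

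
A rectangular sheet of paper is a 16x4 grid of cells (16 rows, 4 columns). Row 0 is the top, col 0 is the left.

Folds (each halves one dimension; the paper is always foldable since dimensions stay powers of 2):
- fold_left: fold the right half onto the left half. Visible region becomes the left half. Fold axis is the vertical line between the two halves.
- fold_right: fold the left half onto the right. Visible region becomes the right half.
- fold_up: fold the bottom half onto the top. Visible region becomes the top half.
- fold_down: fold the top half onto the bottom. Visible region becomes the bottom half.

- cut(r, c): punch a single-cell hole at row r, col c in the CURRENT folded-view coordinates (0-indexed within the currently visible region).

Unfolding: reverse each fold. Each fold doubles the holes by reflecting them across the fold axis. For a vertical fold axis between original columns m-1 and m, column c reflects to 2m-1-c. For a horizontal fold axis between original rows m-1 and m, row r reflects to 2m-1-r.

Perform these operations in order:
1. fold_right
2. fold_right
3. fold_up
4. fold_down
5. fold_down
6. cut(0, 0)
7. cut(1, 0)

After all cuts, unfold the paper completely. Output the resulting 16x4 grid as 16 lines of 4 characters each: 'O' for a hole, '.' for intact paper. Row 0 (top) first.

Op 1 fold_right: fold axis v@2; visible region now rows[0,16) x cols[2,4) = 16x2
Op 2 fold_right: fold axis v@3; visible region now rows[0,16) x cols[3,4) = 16x1
Op 3 fold_up: fold axis h@8; visible region now rows[0,8) x cols[3,4) = 8x1
Op 4 fold_down: fold axis h@4; visible region now rows[4,8) x cols[3,4) = 4x1
Op 5 fold_down: fold axis h@6; visible region now rows[6,8) x cols[3,4) = 2x1
Op 6 cut(0, 0): punch at orig (6,3); cuts so far [(6, 3)]; region rows[6,8) x cols[3,4) = 2x1
Op 7 cut(1, 0): punch at orig (7,3); cuts so far [(6, 3), (7, 3)]; region rows[6,8) x cols[3,4) = 2x1
Unfold 1 (reflect across h@6): 4 holes -> [(4, 3), (5, 3), (6, 3), (7, 3)]
Unfold 2 (reflect across h@4): 8 holes -> [(0, 3), (1, 3), (2, 3), (3, 3), (4, 3), (5, 3), (6, 3), (7, 3)]
Unfold 3 (reflect across h@8): 16 holes -> [(0, 3), (1, 3), (2, 3), (3, 3), (4, 3), (5, 3), (6, 3), (7, 3), (8, 3), (9, 3), (10, 3), (11, 3), (12, 3), (13, 3), (14, 3), (15, 3)]
Unfold 4 (reflect across v@3): 32 holes -> [(0, 2), (0, 3), (1, 2), (1, 3), (2, 2), (2, 3), (3, 2), (3, 3), (4, 2), (4, 3), (5, 2), (5, 3), (6, 2), (6, 3), (7, 2), (7, 3), (8, 2), (8, 3), (9, 2), (9, 3), (10, 2), (10, 3), (11, 2), (11, 3), (12, 2), (12, 3), (13, 2), (13, 3), (14, 2), (14, 3), (15, 2), (15, 3)]
Unfold 5 (reflect across v@2): 64 holes -> [(0, 0), (0, 1), (0, 2), (0, 3), (1, 0), (1, 1), (1, 2), (1, 3), (2, 0), (2, 1), (2, 2), (2, 3), (3, 0), (3, 1), (3, 2), (3, 3), (4, 0), (4, 1), (4, 2), (4, 3), (5, 0), (5, 1), (5, 2), (5, 3), (6, 0), (6, 1), (6, 2), (6, 3), (7, 0), (7, 1), (7, 2), (7, 3), (8, 0), (8, 1), (8, 2), (8, 3), (9, 0), (9, 1), (9, 2), (9, 3), (10, 0), (10, 1), (10, 2), (10, 3), (11, 0), (11, 1), (11, 2), (11, 3), (12, 0), (12, 1), (12, 2), (12, 3), (13, 0), (13, 1), (13, 2), (13, 3), (14, 0), (14, 1), (14, 2), (14, 3), (15, 0), (15, 1), (15, 2), (15, 3)]

Answer: OOOO
OOOO
OOOO
OOOO
OOOO
OOOO
OOOO
OOOO
OOOO
OOOO
OOOO
OOOO
OOOO
OOOO
OOOO
OOOO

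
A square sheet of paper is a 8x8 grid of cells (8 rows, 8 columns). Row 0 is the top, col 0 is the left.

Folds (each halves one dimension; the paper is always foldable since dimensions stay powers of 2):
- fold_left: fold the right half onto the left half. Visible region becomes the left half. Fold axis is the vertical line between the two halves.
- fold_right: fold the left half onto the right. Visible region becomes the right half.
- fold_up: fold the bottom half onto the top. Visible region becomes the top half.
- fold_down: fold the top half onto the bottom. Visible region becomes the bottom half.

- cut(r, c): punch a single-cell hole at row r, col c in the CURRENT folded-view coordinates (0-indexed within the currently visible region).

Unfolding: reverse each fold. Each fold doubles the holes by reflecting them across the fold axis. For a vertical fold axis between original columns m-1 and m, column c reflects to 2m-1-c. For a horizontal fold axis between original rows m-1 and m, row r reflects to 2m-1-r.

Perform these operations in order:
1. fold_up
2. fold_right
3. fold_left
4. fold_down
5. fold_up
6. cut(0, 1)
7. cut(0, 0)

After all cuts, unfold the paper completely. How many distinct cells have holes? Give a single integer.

Answer: 64

Derivation:
Op 1 fold_up: fold axis h@4; visible region now rows[0,4) x cols[0,8) = 4x8
Op 2 fold_right: fold axis v@4; visible region now rows[0,4) x cols[4,8) = 4x4
Op 3 fold_left: fold axis v@6; visible region now rows[0,4) x cols[4,6) = 4x2
Op 4 fold_down: fold axis h@2; visible region now rows[2,4) x cols[4,6) = 2x2
Op 5 fold_up: fold axis h@3; visible region now rows[2,3) x cols[4,6) = 1x2
Op 6 cut(0, 1): punch at orig (2,5); cuts so far [(2, 5)]; region rows[2,3) x cols[4,6) = 1x2
Op 7 cut(0, 0): punch at orig (2,4); cuts so far [(2, 4), (2, 5)]; region rows[2,3) x cols[4,6) = 1x2
Unfold 1 (reflect across h@3): 4 holes -> [(2, 4), (2, 5), (3, 4), (3, 5)]
Unfold 2 (reflect across h@2): 8 holes -> [(0, 4), (0, 5), (1, 4), (1, 5), (2, 4), (2, 5), (3, 4), (3, 5)]
Unfold 3 (reflect across v@6): 16 holes -> [(0, 4), (0, 5), (0, 6), (0, 7), (1, 4), (1, 5), (1, 6), (1, 7), (2, 4), (2, 5), (2, 6), (2, 7), (3, 4), (3, 5), (3, 6), (3, 7)]
Unfold 4 (reflect across v@4): 32 holes -> [(0, 0), (0, 1), (0, 2), (0, 3), (0, 4), (0, 5), (0, 6), (0, 7), (1, 0), (1, 1), (1, 2), (1, 3), (1, 4), (1, 5), (1, 6), (1, 7), (2, 0), (2, 1), (2, 2), (2, 3), (2, 4), (2, 5), (2, 6), (2, 7), (3, 0), (3, 1), (3, 2), (3, 3), (3, 4), (3, 5), (3, 6), (3, 7)]
Unfold 5 (reflect across h@4): 64 holes -> [(0, 0), (0, 1), (0, 2), (0, 3), (0, 4), (0, 5), (0, 6), (0, 7), (1, 0), (1, 1), (1, 2), (1, 3), (1, 4), (1, 5), (1, 6), (1, 7), (2, 0), (2, 1), (2, 2), (2, 3), (2, 4), (2, 5), (2, 6), (2, 7), (3, 0), (3, 1), (3, 2), (3, 3), (3, 4), (3, 5), (3, 6), (3, 7), (4, 0), (4, 1), (4, 2), (4, 3), (4, 4), (4, 5), (4, 6), (4, 7), (5, 0), (5, 1), (5, 2), (5, 3), (5, 4), (5, 5), (5, 6), (5, 7), (6, 0), (6, 1), (6, 2), (6, 3), (6, 4), (6, 5), (6, 6), (6, 7), (7, 0), (7, 1), (7, 2), (7, 3), (7, 4), (7, 5), (7, 6), (7, 7)]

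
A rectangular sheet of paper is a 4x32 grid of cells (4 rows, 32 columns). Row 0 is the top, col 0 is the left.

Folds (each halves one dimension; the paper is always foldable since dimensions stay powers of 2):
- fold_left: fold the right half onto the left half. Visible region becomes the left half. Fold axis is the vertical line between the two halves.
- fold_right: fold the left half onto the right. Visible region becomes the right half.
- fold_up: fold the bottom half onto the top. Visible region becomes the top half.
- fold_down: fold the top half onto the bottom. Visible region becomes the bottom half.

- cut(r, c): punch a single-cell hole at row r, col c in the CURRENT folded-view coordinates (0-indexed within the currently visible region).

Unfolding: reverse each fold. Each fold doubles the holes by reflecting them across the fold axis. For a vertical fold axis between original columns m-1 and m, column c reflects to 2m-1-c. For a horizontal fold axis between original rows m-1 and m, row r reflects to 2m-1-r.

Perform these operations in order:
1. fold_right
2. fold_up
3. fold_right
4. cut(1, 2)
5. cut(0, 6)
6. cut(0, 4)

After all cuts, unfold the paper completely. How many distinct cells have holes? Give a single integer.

Op 1 fold_right: fold axis v@16; visible region now rows[0,4) x cols[16,32) = 4x16
Op 2 fold_up: fold axis h@2; visible region now rows[0,2) x cols[16,32) = 2x16
Op 3 fold_right: fold axis v@24; visible region now rows[0,2) x cols[24,32) = 2x8
Op 4 cut(1, 2): punch at orig (1,26); cuts so far [(1, 26)]; region rows[0,2) x cols[24,32) = 2x8
Op 5 cut(0, 6): punch at orig (0,30); cuts so far [(0, 30), (1, 26)]; region rows[0,2) x cols[24,32) = 2x8
Op 6 cut(0, 4): punch at orig (0,28); cuts so far [(0, 28), (0, 30), (1, 26)]; region rows[0,2) x cols[24,32) = 2x8
Unfold 1 (reflect across v@24): 6 holes -> [(0, 17), (0, 19), (0, 28), (0, 30), (1, 21), (1, 26)]
Unfold 2 (reflect across h@2): 12 holes -> [(0, 17), (0, 19), (0, 28), (0, 30), (1, 21), (1, 26), (2, 21), (2, 26), (3, 17), (3, 19), (3, 28), (3, 30)]
Unfold 3 (reflect across v@16): 24 holes -> [(0, 1), (0, 3), (0, 12), (0, 14), (0, 17), (0, 19), (0, 28), (0, 30), (1, 5), (1, 10), (1, 21), (1, 26), (2, 5), (2, 10), (2, 21), (2, 26), (3, 1), (3, 3), (3, 12), (3, 14), (3, 17), (3, 19), (3, 28), (3, 30)]

Answer: 24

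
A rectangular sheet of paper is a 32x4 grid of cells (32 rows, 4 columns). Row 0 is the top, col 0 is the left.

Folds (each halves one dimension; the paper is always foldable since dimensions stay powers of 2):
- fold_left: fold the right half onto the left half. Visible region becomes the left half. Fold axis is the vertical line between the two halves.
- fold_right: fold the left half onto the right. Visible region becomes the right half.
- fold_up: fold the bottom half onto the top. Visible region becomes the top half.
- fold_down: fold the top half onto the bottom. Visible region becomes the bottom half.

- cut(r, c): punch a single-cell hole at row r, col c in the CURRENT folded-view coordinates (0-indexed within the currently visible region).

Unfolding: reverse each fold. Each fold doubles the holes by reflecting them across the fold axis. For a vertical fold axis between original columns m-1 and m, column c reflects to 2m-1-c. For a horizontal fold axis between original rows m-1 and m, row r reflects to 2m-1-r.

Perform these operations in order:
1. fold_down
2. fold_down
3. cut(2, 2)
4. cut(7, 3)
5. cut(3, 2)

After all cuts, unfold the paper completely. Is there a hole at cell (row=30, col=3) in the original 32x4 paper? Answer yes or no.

Op 1 fold_down: fold axis h@16; visible region now rows[16,32) x cols[0,4) = 16x4
Op 2 fold_down: fold axis h@24; visible region now rows[24,32) x cols[0,4) = 8x4
Op 3 cut(2, 2): punch at orig (26,2); cuts so far [(26, 2)]; region rows[24,32) x cols[0,4) = 8x4
Op 4 cut(7, 3): punch at orig (31,3); cuts so far [(26, 2), (31, 3)]; region rows[24,32) x cols[0,4) = 8x4
Op 5 cut(3, 2): punch at orig (27,2); cuts so far [(26, 2), (27, 2), (31, 3)]; region rows[24,32) x cols[0,4) = 8x4
Unfold 1 (reflect across h@24): 6 holes -> [(16, 3), (20, 2), (21, 2), (26, 2), (27, 2), (31, 3)]
Unfold 2 (reflect across h@16): 12 holes -> [(0, 3), (4, 2), (5, 2), (10, 2), (11, 2), (15, 3), (16, 3), (20, 2), (21, 2), (26, 2), (27, 2), (31, 3)]
Holes: [(0, 3), (4, 2), (5, 2), (10, 2), (11, 2), (15, 3), (16, 3), (20, 2), (21, 2), (26, 2), (27, 2), (31, 3)]

Answer: no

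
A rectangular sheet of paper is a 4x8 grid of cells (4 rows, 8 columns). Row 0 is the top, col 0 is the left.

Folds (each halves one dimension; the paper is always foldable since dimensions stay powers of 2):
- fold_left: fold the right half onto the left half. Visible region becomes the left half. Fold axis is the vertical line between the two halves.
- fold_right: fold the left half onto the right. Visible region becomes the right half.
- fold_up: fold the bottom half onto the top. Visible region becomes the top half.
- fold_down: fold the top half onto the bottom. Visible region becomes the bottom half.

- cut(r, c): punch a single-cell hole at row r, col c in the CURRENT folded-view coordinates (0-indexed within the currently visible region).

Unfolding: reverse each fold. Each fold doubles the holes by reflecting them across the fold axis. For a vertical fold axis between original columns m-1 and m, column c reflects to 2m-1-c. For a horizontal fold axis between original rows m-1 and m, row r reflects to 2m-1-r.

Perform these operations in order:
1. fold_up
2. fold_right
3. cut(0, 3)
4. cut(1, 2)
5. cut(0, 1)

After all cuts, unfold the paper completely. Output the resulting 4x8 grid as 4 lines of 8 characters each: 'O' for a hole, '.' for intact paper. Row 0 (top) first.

Op 1 fold_up: fold axis h@2; visible region now rows[0,2) x cols[0,8) = 2x8
Op 2 fold_right: fold axis v@4; visible region now rows[0,2) x cols[4,8) = 2x4
Op 3 cut(0, 3): punch at orig (0,7); cuts so far [(0, 7)]; region rows[0,2) x cols[4,8) = 2x4
Op 4 cut(1, 2): punch at orig (1,6); cuts so far [(0, 7), (1, 6)]; region rows[0,2) x cols[4,8) = 2x4
Op 5 cut(0, 1): punch at orig (0,5); cuts so far [(0, 5), (0, 7), (1, 6)]; region rows[0,2) x cols[4,8) = 2x4
Unfold 1 (reflect across v@4): 6 holes -> [(0, 0), (0, 2), (0, 5), (0, 7), (1, 1), (1, 6)]
Unfold 2 (reflect across h@2): 12 holes -> [(0, 0), (0, 2), (0, 5), (0, 7), (1, 1), (1, 6), (2, 1), (2, 6), (3, 0), (3, 2), (3, 5), (3, 7)]

Answer: O.O..O.O
.O....O.
.O....O.
O.O..O.O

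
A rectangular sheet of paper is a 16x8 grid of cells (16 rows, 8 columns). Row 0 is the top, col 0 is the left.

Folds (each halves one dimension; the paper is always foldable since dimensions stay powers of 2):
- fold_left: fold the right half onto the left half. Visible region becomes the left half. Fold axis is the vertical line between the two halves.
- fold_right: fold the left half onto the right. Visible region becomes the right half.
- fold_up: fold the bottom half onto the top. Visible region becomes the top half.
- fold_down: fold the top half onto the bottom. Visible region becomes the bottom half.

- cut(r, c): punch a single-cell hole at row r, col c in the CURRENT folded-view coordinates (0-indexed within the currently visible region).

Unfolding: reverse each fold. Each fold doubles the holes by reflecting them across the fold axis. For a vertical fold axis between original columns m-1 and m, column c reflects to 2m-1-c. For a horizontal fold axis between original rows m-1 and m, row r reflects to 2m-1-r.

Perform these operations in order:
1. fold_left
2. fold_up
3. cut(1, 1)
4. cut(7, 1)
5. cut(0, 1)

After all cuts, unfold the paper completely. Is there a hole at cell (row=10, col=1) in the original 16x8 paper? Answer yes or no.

Answer: no

Derivation:
Op 1 fold_left: fold axis v@4; visible region now rows[0,16) x cols[0,4) = 16x4
Op 2 fold_up: fold axis h@8; visible region now rows[0,8) x cols[0,4) = 8x4
Op 3 cut(1, 1): punch at orig (1,1); cuts so far [(1, 1)]; region rows[0,8) x cols[0,4) = 8x4
Op 4 cut(7, 1): punch at orig (7,1); cuts so far [(1, 1), (7, 1)]; region rows[0,8) x cols[0,4) = 8x4
Op 5 cut(0, 1): punch at orig (0,1); cuts so far [(0, 1), (1, 1), (7, 1)]; region rows[0,8) x cols[0,4) = 8x4
Unfold 1 (reflect across h@8): 6 holes -> [(0, 1), (1, 1), (7, 1), (8, 1), (14, 1), (15, 1)]
Unfold 2 (reflect across v@4): 12 holes -> [(0, 1), (0, 6), (1, 1), (1, 6), (7, 1), (7, 6), (8, 1), (8, 6), (14, 1), (14, 6), (15, 1), (15, 6)]
Holes: [(0, 1), (0, 6), (1, 1), (1, 6), (7, 1), (7, 6), (8, 1), (8, 6), (14, 1), (14, 6), (15, 1), (15, 6)]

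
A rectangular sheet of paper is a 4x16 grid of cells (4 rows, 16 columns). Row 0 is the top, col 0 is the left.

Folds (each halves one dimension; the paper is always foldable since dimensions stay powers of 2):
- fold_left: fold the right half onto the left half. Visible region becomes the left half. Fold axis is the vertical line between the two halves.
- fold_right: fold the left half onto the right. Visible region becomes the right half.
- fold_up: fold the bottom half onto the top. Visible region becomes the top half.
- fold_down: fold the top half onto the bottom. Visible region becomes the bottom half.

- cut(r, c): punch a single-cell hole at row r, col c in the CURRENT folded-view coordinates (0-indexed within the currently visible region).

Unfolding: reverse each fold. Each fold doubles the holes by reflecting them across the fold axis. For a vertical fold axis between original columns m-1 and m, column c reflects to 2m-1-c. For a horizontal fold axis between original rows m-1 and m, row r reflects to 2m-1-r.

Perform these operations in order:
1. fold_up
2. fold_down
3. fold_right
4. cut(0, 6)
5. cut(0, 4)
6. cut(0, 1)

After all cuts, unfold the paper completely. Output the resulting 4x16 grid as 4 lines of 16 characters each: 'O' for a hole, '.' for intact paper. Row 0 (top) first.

Op 1 fold_up: fold axis h@2; visible region now rows[0,2) x cols[0,16) = 2x16
Op 2 fold_down: fold axis h@1; visible region now rows[1,2) x cols[0,16) = 1x16
Op 3 fold_right: fold axis v@8; visible region now rows[1,2) x cols[8,16) = 1x8
Op 4 cut(0, 6): punch at orig (1,14); cuts so far [(1, 14)]; region rows[1,2) x cols[8,16) = 1x8
Op 5 cut(0, 4): punch at orig (1,12); cuts so far [(1, 12), (1, 14)]; region rows[1,2) x cols[8,16) = 1x8
Op 6 cut(0, 1): punch at orig (1,9); cuts so far [(1, 9), (1, 12), (1, 14)]; region rows[1,2) x cols[8,16) = 1x8
Unfold 1 (reflect across v@8): 6 holes -> [(1, 1), (1, 3), (1, 6), (1, 9), (1, 12), (1, 14)]
Unfold 2 (reflect across h@1): 12 holes -> [(0, 1), (0, 3), (0, 6), (0, 9), (0, 12), (0, 14), (1, 1), (1, 3), (1, 6), (1, 9), (1, 12), (1, 14)]
Unfold 3 (reflect across h@2): 24 holes -> [(0, 1), (0, 3), (0, 6), (0, 9), (0, 12), (0, 14), (1, 1), (1, 3), (1, 6), (1, 9), (1, 12), (1, 14), (2, 1), (2, 3), (2, 6), (2, 9), (2, 12), (2, 14), (3, 1), (3, 3), (3, 6), (3, 9), (3, 12), (3, 14)]

Answer: .O.O..O..O..O.O.
.O.O..O..O..O.O.
.O.O..O..O..O.O.
.O.O..O..O..O.O.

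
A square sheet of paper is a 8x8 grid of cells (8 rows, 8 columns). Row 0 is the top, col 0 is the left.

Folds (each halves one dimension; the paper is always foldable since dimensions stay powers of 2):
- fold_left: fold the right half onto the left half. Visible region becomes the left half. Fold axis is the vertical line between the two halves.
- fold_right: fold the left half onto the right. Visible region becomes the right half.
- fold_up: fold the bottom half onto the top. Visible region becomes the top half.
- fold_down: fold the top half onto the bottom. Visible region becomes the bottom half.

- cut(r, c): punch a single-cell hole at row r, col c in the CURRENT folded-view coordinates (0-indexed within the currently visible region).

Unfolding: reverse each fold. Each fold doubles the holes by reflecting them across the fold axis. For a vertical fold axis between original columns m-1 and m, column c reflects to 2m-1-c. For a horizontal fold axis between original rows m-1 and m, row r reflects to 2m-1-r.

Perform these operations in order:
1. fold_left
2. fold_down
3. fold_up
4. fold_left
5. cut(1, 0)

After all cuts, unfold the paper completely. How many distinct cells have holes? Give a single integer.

Answer: 16

Derivation:
Op 1 fold_left: fold axis v@4; visible region now rows[0,8) x cols[0,4) = 8x4
Op 2 fold_down: fold axis h@4; visible region now rows[4,8) x cols[0,4) = 4x4
Op 3 fold_up: fold axis h@6; visible region now rows[4,6) x cols[0,4) = 2x4
Op 4 fold_left: fold axis v@2; visible region now rows[4,6) x cols[0,2) = 2x2
Op 5 cut(1, 0): punch at orig (5,0); cuts so far [(5, 0)]; region rows[4,6) x cols[0,2) = 2x2
Unfold 1 (reflect across v@2): 2 holes -> [(5, 0), (5, 3)]
Unfold 2 (reflect across h@6): 4 holes -> [(5, 0), (5, 3), (6, 0), (6, 3)]
Unfold 3 (reflect across h@4): 8 holes -> [(1, 0), (1, 3), (2, 0), (2, 3), (5, 0), (5, 3), (6, 0), (6, 3)]
Unfold 4 (reflect across v@4): 16 holes -> [(1, 0), (1, 3), (1, 4), (1, 7), (2, 0), (2, 3), (2, 4), (2, 7), (5, 0), (5, 3), (5, 4), (5, 7), (6, 0), (6, 3), (6, 4), (6, 7)]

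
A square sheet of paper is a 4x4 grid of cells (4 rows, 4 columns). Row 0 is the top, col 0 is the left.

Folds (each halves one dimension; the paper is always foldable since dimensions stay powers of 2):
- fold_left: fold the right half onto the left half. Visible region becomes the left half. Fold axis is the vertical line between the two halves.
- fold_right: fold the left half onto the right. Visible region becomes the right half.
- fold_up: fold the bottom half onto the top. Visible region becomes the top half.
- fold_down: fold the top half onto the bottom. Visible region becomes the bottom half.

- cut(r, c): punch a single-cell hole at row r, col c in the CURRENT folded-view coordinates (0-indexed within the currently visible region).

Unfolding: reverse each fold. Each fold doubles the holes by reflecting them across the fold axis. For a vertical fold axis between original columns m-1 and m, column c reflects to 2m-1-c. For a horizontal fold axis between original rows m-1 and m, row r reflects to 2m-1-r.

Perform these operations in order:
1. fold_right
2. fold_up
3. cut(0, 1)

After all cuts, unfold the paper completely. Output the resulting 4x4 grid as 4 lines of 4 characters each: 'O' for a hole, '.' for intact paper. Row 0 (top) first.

Op 1 fold_right: fold axis v@2; visible region now rows[0,4) x cols[2,4) = 4x2
Op 2 fold_up: fold axis h@2; visible region now rows[0,2) x cols[2,4) = 2x2
Op 3 cut(0, 1): punch at orig (0,3); cuts so far [(0, 3)]; region rows[0,2) x cols[2,4) = 2x2
Unfold 1 (reflect across h@2): 2 holes -> [(0, 3), (3, 3)]
Unfold 2 (reflect across v@2): 4 holes -> [(0, 0), (0, 3), (3, 0), (3, 3)]

Answer: O..O
....
....
O..O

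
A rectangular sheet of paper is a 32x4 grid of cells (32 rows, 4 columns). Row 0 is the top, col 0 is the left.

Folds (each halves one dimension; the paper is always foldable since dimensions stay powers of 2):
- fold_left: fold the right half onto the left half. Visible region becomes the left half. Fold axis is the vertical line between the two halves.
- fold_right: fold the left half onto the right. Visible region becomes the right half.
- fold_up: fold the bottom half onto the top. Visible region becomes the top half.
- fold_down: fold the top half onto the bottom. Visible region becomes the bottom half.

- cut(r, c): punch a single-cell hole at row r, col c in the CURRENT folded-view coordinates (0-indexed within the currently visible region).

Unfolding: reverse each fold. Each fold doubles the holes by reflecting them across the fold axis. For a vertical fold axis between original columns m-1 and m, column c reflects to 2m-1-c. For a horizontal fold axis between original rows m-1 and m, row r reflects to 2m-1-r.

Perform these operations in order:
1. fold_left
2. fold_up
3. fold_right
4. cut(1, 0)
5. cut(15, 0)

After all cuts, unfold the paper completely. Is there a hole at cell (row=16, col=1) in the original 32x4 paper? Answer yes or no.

Op 1 fold_left: fold axis v@2; visible region now rows[0,32) x cols[0,2) = 32x2
Op 2 fold_up: fold axis h@16; visible region now rows[0,16) x cols[0,2) = 16x2
Op 3 fold_right: fold axis v@1; visible region now rows[0,16) x cols[1,2) = 16x1
Op 4 cut(1, 0): punch at orig (1,1); cuts so far [(1, 1)]; region rows[0,16) x cols[1,2) = 16x1
Op 5 cut(15, 0): punch at orig (15,1); cuts so far [(1, 1), (15, 1)]; region rows[0,16) x cols[1,2) = 16x1
Unfold 1 (reflect across v@1): 4 holes -> [(1, 0), (1, 1), (15, 0), (15, 1)]
Unfold 2 (reflect across h@16): 8 holes -> [(1, 0), (1, 1), (15, 0), (15, 1), (16, 0), (16, 1), (30, 0), (30, 1)]
Unfold 3 (reflect across v@2): 16 holes -> [(1, 0), (1, 1), (1, 2), (1, 3), (15, 0), (15, 1), (15, 2), (15, 3), (16, 0), (16, 1), (16, 2), (16, 3), (30, 0), (30, 1), (30, 2), (30, 3)]
Holes: [(1, 0), (1, 1), (1, 2), (1, 3), (15, 0), (15, 1), (15, 2), (15, 3), (16, 0), (16, 1), (16, 2), (16, 3), (30, 0), (30, 1), (30, 2), (30, 3)]

Answer: yes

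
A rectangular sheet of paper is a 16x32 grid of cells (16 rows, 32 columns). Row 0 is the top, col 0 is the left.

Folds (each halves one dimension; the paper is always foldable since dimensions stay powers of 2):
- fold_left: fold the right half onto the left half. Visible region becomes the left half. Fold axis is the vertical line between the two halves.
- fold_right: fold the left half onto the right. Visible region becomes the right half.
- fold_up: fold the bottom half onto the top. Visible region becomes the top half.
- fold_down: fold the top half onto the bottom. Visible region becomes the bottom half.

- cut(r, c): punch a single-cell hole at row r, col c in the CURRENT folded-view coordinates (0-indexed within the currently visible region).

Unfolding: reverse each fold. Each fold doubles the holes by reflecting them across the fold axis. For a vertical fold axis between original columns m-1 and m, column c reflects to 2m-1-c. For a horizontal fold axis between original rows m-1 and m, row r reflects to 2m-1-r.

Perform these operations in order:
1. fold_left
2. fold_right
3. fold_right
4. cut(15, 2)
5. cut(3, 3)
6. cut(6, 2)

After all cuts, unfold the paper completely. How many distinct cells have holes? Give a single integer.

Answer: 24

Derivation:
Op 1 fold_left: fold axis v@16; visible region now rows[0,16) x cols[0,16) = 16x16
Op 2 fold_right: fold axis v@8; visible region now rows[0,16) x cols[8,16) = 16x8
Op 3 fold_right: fold axis v@12; visible region now rows[0,16) x cols[12,16) = 16x4
Op 4 cut(15, 2): punch at orig (15,14); cuts so far [(15, 14)]; region rows[0,16) x cols[12,16) = 16x4
Op 5 cut(3, 3): punch at orig (3,15); cuts so far [(3, 15), (15, 14)]; region rows[0,16) x cols[12,16) = 16x4
Op 6 cut(6, 2): punch at orig (6,14); cuts so far [(3, 15), (6, 14), (15, 14)]; region rows[0,16) x cols[12,16) = 16x4
Unfold 1 (reflect across v@12): 6 holes -> [(3, 8), (3, 15), (6, 9), (6, 14), (15, 9), (15, 14)]
Unfold 2 (reflect across v@8): 12 holes -> [(3, 0), (3, 7), (3, 8), (3, 15), (6, 1), (6, 6), (6, 9), (6, 14), (15, 1), (15, 6), (15, 9), (15, 14)]
Unfold 3 (reflect across v@16): 24 holes -> [(3, 0), (3, 7), (3, 8), (3, 15), (3, 16), (3, 23), (3, 24), (3, 31), (6, 1), (6, 6), (6, 9), (6, 14), (6, 17), (6, 22), (6, 25), (6, 30), (15, 1), (15, 6), (15, 9), (15, 14), (15, 17), (15, 22), (15, 25), (15, 30)]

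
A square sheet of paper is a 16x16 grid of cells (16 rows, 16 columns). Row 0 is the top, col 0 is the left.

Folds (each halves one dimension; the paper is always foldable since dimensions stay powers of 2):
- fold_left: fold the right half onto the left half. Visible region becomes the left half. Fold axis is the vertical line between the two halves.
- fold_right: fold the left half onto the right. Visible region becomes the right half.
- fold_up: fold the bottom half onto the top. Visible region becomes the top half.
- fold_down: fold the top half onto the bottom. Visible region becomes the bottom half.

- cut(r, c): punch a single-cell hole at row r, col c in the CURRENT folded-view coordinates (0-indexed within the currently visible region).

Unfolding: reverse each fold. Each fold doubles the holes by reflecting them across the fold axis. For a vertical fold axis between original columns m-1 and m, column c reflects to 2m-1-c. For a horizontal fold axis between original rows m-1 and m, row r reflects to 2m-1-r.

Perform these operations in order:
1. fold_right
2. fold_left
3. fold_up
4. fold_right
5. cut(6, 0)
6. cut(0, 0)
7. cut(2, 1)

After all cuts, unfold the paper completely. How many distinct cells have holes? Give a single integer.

Answer: 48

Derivation:
Op 1 fold_right: fold axis v@8; visible region now rows[0,16) x cols[8,16) = 16x8
Op 2 fold_left: fold axis v@12; visible region now rows[0,16) x cols[8,12) = 16x4
Op 3 fold_up: fold axis h@8; visible region now rows[0,8) x cols[8,12) = 8x4
Op 4 fold_right: fold axis v@10; visible region now rows[0,8) x cols[10,12) = 8x2
Op 5 cut(6, 0): punch at orig (6,10); cuts so far [(6, 10)]; region rows[0,8) x cols[10,12) = 8x2
Op 6 cut(0, 0): punch at orig (0,10); cuts so far [(0, 10), (6, 10)]; region rows[0,8) x cols[10,12) = 8x2
Op 7 cut(2, 1): punch at orig (2,11); cuts so far [(0, 10), (2, 11), (6, 10)]; region rows[0,8) x cols[10,12) = 8x2
Unfold 1 (reflect across v@10): 6 holes -> [(0, 9), (0, 10), (2, 8), (2, 11), (6, 9), (6, 10)]
Unfold 2 (reflect across h@8): 12 holes -> [(0, 9), (0, 10), (2, 8), (2, 11), (6, 9), (6, 10), (9, 9), (9, 10), (13, 8), (13, 11), (15, 9), (15, 10)]
Unfold 3 (reflect across v@12): 24 holes -> [(0, 9), (0, 10), (0, 13), (0, 14), (2, 8), (2, 11), (2, 12), (2, 15), (6, 9), (6, 10), (6, 13), (6, 14), (9, 9), (9, 10), (9, 13), (9, 14), (13, 8), (13, 11), (13, 12), (13, 15), (15, 9), (15, 10), (15, 13), (15, 14)]
Unfold 4 (reflect across v@8): 48 holes -> [(0, 1), (0, 2), (0, 5), (0, 6), (0, 9), (0, 10), (0, 13), (0, 14), (2, 0), (2, 3), (2, 4), (2, 7), (2, 8), (2, 11), (2, 12), (2, 15), (6, 1), (6, 2), (6, 5), (6, 6), (6, 9), (6, 10), (6, 13), (6, 14), (9, 1), (9, 2), (9, 5), (9, 6), (9, 9), (9, 10), (9, 13), (9, 14), (13, 0), (13, 3), (13, 4), (13, 7), (13, 8), (13, 11), (13, 12), (13, 15), (15, 1), (15, 2), (15, 5), (15, 6), (15, 9), (15, 10), (15, 13), (15, 14)]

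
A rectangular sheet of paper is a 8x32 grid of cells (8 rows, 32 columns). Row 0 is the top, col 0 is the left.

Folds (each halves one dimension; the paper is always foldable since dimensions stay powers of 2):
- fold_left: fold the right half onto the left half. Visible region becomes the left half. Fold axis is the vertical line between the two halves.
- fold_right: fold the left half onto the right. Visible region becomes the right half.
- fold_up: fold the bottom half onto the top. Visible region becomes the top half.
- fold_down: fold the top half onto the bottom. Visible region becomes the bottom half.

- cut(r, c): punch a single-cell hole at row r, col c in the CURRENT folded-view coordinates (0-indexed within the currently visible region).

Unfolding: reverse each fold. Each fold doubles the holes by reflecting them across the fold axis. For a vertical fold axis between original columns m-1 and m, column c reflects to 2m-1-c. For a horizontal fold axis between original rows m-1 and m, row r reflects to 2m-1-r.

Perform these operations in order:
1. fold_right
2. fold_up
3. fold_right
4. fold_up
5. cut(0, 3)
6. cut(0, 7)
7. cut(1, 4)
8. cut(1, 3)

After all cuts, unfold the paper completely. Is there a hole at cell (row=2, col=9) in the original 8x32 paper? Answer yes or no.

Answer: no

Derivation:
Op 1 fold_right: fold axis v@16; visible region now rows[0,8) x cols[16,32) = 8x16
Op 2 fold_up: fold axis h@4; visible region now rows[0,4) x cols[16,32) = 4x16
Op 3 fold_right: fold axis v@24; visible region now rows[0,4) x cols[24,32) = 4x8
Op 4 fold_up: fold axis h@2; visible region now rows[0,2) x cols[24,32) = 2x8
Op 5 cut(0, 3): punch at orig (0,27); cuts so far [(0, 27)]; region rows[0,2) x cols[24,32) = 2x8
Op 6 cut(0, 7): punch at orig (0,31); cuts so far [(0, 27), (0, 31)]; region rows[0,2) x cols[24,32) = 2x8
Op 7 cut(1, 4): punch at orig (1,28); cuts so far [(0, 27), (0, 31), (1, 28)]; region rows[0,2) x cols[24,32) = 2x8
Op 8 cut(1, 3): punch at orig (1,27); cuts so far [(0, 27), (0, 31), (1, 27), (1, 28)]; region rows[0,2) x cols[24,32) = 2x8
Unfold 1 (reflect across h@2): 8 holes -> [(0, 27), (0, 31), (1, 27), (1, 28), (2, 27), (2, 28), (3, 27), (3, 31)]
Unfold 2 (reflect across v@24): 16 holes -> [(0, 16), (0, 20), (0, 27), (0, 31), (1, 19), (1, 20), (1, 27), (1, 28), (2, 19), (2, 20), (2, 27), (2, 28), (3, 16), (3, 20), (3, 27), (3, 31)]
Unfold 3 (reflect across h@4): 32 holes -> [(0, 16), (0, 20), (0, 27), (0, 31), (1, 19), (1, 20), (1, 27), (1, 28), (2, 19), (2, 20), (2, 27), (2, 28), (3, 16), (3, 20), (3, 27), (3, 31), (4, 16), (4, 20), (4, 27), (4, 31), (5, 19), (5, 20), (5, 27), (5, 28), (6, 19), (6, 20), (6, 27), (6, 28), (7, 16), (7, 20), (7, 27), (7, 31)]
Unfold 4 (reflect across v@16): 64 holes -> [(0, 0), (0, 4), (0, 11), (0, 15), (0, 16), (0, 20), (0, 27), (0, 31), (1, 3), (1, 4), (1, 11), (1, 12), (1, 19), (1, 20), (1, 27), (1, 28), (2, 3), (2, 4), (2, 11), (2, 12), (2, 19), (2, 20), (2, 27), (2, 28), (3, 0), (3, 4), (3, 11), (3, 15), (3, 16), (3, 20), (3, 27), (3, 31), (4, 0), (4, 4), (4, 11), (4, 15), (4, 16), (4, 20), (4, 27), (4, 31), (5, 3), (5, 4), (5, 11), (5, 12), (5, 19), (5, 20), (5, 27), (5, 28), (6, 3), (6, 4), (6, 11), (6, 12), (6, 19), (6, 20), (6, 27), (6, 28), (7, 0), (7, 4), (7, 11), (7, 15), (7, 16), (7, 20), (7, 27), (7, 31)]
Holes: [(0, 0), (0, 4), (0, 11), (0, 15), (0, 16), (0, 20), (0, 27), (0, 31), (1, 3), (1, 4), (1, 11), (1, 12), (1, 19), (1, 20), (1, 27), (1, 28), (2, 3), (2, 4), (2, 11), (2, 12), (2, 19), (2, 20), (2, 27), (2, 28), (3, 0), (3, 4), (3, 11), (3, 15), (3, 16), (3, 20), (3, 27), (3, 31), (4, 0), (4, 4), (4, 11), (4, 15), (4, 16), (4, 20), (4, 27), (4, 31), (5, 3), (5, 4), (5, 11), (5, 12), (5, 19), (5, 20), (5, 27), (5, 28), (6, 3), (6, 4), (6, 11), (6, 12), (6, 19), (6, 20), (6, 27), (6, 28), (7, 0), (7, 4), (7, 11), (7, 15), (7, 16), (7, 20), (7, 27), (7, 31)]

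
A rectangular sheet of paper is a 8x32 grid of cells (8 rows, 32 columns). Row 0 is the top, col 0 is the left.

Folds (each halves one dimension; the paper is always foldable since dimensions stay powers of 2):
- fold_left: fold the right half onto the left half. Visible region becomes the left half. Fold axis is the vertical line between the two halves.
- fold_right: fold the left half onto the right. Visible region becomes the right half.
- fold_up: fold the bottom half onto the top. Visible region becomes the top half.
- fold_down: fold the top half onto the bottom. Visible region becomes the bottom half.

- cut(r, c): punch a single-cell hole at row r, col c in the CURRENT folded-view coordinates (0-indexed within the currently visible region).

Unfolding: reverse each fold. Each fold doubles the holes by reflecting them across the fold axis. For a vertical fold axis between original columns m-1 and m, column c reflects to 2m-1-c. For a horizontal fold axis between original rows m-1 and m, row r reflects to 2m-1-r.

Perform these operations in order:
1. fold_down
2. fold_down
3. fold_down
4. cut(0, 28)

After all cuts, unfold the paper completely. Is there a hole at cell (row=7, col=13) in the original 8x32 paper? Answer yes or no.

Op 1 fold_down: fold axis h@4; visible region now rows[4,8) x cols[0,32) = 4x32
Op 2 fold_down: fold axis h@6; visible region now rows[6,8) x cols[0,32) = 2x32
Op 3 fold_down: fold axis h@7; visible region now rows[7,8) x cols[0,32) = 1x32
Op 4 cut(0, 28): punch at orig (7,28); cuts so far [(7, 28)]; region rows[7,8) x cols[0,32) = 1x32
Unfold 1 (reflect across h@7): 2 holes -> [(6, 28), (7, 28)]
Unfold 2 (reflect across h@6): 4 holes -> [(4, 28), (5, 28), (6, 28), (7, 28)]
Unfold 3 (reflect across h@4): 8 holes -> [(0, 28), (1, 28), (2, 28), (3, 28), (4, 28), (5, 28), (6, 28), (7, 28)]
Holes: [(0, 28), (1, 28), (2, 28), (3, 28), (4, 28), (5, 28), (6, 28), (7, 28)]

Answer: no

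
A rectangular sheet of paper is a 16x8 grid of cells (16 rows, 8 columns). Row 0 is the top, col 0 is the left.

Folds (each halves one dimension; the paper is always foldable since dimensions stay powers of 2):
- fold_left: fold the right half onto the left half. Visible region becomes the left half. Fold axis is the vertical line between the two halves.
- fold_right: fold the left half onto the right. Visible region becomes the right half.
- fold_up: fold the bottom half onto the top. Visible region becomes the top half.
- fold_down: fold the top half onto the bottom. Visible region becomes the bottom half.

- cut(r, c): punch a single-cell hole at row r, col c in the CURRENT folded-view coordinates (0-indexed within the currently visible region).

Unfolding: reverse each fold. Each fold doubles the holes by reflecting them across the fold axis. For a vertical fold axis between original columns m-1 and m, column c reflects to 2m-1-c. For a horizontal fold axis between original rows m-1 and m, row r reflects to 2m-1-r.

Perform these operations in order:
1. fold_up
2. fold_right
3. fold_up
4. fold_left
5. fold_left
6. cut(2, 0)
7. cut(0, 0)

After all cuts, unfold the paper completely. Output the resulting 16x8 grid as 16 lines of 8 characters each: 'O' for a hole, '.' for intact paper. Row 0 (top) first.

Op 1 fold_up: fold axis h@8; visible region now rows[0,8) x cols[0,8) = 8x8
Op 2 fold_right: fold axis v@4; visible region now rows[0,8) x cols[4,8) = 8x4
Op 3 fold_up: fold axis h@4; visible region now rows[0,4) x cols[4,8) = 4x4
Op 4 fold_left: fold axis v@6; visible region now rows[0,4) x cols[4,6) = 4x2
Op 5 fold_left: fold axis v@5; visible region now rows[0,4) x cols[4,5) = 4x1
Op 6 cut(2, 0): punch at orig (2,4); cuts so far [(2, 4)]; region rows[0,4) x cols[4,5) = 4x1
Op 7 cut(0, 0): punch at orig (0,4); cuts so far [(0, 4), (2, 4)]; region rows[0,4) x cols[4,5) = 4x1
Unfold 1 (reflect across v@5): 4 holes -> [(0, 4), (0, 5), (2, 4), (2, 5)]
Unfold 2 (reflect across v@6): 8 holes -> [(0, 4), (0, 5), (0, 6), (0, 7), (2, 4), (2, 5), (2, 6), (2, 7)]
Unfold 3 (reflect across h@4): 16 holes -> [(0, 4), (0, 5), (0, 6), (0, 7), (2, 4), (2, 5), (2, 6), (2, 7), (5, 4), (5, 5), (5, 6), (5, 7), (7, 4), (7, 5), (7, 6), (7, 7)]
Unfold 4 (reflect across v@4): 32 holes -> [(0, 0), (0, 1), (0, 2), (0, 3), (0, 4), (0, 5), (0, 6), (0, 7), (2, 0), (2, 1), (2, 2), (2, 3), (2, 4), (2, 5), (2, 6), (2, 7), (5, 0), (5, 1), (5, 2), (5, 3), (5, 4), (5, 5), (5, 6), (5, 7), (7, 0), (7, 1), (7, 2), (7, 3), (7, 4), (7, 5), (7, 6), (7, 7)]
Unfold 5 (reflect across h@8): 64 holes -> [(0, 0), (0, 1), (0, 2), (0, 3), (0, 4), (0, 5), (0, 6), (0, 7), (2, 0), (2, 1), (2, 2), (2, 3), (2, 4), (2, 5), (2, 6), (2, 7), (5, 0), (5, 1), (5, 2), (5, 3), (5, 4), (5, 5), (5, 6), (5, 7), (7, 0), (7, 1), (7, 2), (7, 3), (7, 4), (7, 5), (7, 6), (7, 7), (8, 0), (8, 1), (8, 2), (8, 3), (8, 4), (8, 5), (8, 6), (8, 7), (10, 0), (10, 1), (10, 2), (10, 3), (10, 4), (10, 5), (10, 6), (10, 7), (13, 0), (13, 1), (13, 2), (13, 3), (13, 4), (13, 5), (13, 6), (13, 7), (15, 0), (15, 1), (15, 2), (15, 3), (15, 4), (15, 5), (15, 6), (15, 7)]

Answer: OOOOOOOO
........
OOOOOOOO
........
........
OOOOOOOO
........
OOOOOOOO
OOOOOOOO
........
OOOOOOOO
........
........
OOOOOOOO
........
OOOOOOOO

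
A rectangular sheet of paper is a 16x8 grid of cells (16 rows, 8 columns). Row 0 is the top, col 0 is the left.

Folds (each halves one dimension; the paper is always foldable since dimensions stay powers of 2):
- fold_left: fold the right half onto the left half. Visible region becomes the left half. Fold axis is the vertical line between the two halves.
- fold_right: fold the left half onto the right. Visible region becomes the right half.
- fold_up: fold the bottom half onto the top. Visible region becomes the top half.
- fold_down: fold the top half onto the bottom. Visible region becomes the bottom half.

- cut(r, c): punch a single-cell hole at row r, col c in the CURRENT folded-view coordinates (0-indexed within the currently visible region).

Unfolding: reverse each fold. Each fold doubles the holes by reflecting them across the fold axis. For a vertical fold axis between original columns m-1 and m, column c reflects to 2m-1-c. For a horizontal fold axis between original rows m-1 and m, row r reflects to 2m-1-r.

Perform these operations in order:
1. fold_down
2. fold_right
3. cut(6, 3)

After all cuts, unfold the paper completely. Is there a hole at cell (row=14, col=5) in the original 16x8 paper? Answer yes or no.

Op 1 fold_down: fold axis h@8; visible region now rows[8,16) x cols[0,8) = 8x8
Op 2 fold_right: fold axis v@4; visible region now rows[8,16) x cols[4,8) = 8x4
Op 3 cut(6, 3): punch at orig (14,7); cuts so far [(14, 7)]; region rows[8,16) x cols[4,8) = 8x4
Unfold 1 (reflect across v@4): 2 holes -> [(14, 0), (14, 7)]
Unfold 2 (reflect across h@8): 4 holes -> [(1, 0), (1, 7), (14, 0), (14, 7)]
Holes: [(1, 0), (1, 7), (14, 0), (14, 7)]

Answer: no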